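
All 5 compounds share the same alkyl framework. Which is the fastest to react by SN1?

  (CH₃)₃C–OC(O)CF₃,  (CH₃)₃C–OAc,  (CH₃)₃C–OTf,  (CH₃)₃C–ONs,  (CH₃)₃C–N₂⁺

(CH₃)₃C–N₂⁺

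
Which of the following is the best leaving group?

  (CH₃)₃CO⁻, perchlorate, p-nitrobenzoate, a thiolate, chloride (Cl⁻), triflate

Rank by basicity of the departing species: weakest base leaves most easily.
triflate: pKₐ(CF₃SO₃H (triflic acid)) ≈ -14
perchlorate: pKₐ(HClO₄) ≈ -10
chloride (Cl⁻): pKₐ(HCl) ≈ -7
p-nitrobenzoate: pKₐ(p-nitrobenzoic acid) ≈ 3.4
a thiolate: pKₐ(RSH (a thiol)) ≈ 10.5
(CH₃)₃CO⁻: pKₐ(t-BuOH) ≈ 18

triflate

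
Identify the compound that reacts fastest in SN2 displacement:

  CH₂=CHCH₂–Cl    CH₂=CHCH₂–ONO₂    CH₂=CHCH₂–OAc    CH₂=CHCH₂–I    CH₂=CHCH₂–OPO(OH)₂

CH₂=CHCH₂–I

Same R in every case — rank the leaving groups.
The more stable X⁻ (or X) is on its own — i.e. the weaker a base it is — the better a leaving group it makes.
CH₂=CHCH₂–I loses I⁻: pKₐ(HI) ≈ -10
CH₂=CHCH₂–Cl loses Cl⁻: pKₐ(HCl) ≈ -7
CH₂=CHCH₂–ONO₂ loses NO₃⁻: pKₐ(HNO₃) ≈ -1.3
CH₂=CHCH₂–OPO(OH)₂ loses H₂PO₄⁻: pKₐ(H₃PO₄) ≈ 2.1
CH₂=CHCH₂–OAc loses AcO⁻: pKₐ(CH₃COOH) ≈ 4.8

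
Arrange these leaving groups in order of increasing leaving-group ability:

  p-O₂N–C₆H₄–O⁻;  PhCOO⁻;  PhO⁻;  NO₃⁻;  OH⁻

OH⁻ < PhO⁻ < p-O₂N–C₆H₄–O⁻ < PhCOO⁻ < NO₃⁻

Leaving-group ability tracks the stability of the departed species; conjugate-acid pKₐ is the usual yardstick (lower pKₐ → better LG).
NO₃⁻: pKₐ(HNO₃) ≈ -1.3
PhCOO⁻: pKₐ(C₆H₅COOH) ≈ 4.2
p-O₂N–C₆H₄–O⁻: pKₐ(p-nitrophenol) ≈ 7.2
PhO⁻: pKₐ(C₆H₅OH (phenol)) ≈ 10 — resonance into the ring helps, but still a poor LG
OH⁻: pKₐ(H₂O) ≈ 15.7
Reversing gives the worst-to-best order requested.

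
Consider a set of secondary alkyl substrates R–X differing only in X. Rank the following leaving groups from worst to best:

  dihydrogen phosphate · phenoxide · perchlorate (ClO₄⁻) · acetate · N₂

Rank by basicity of the departing species: weakest base leaves most easily.
N₂: no meaningful conjugate acid; N₂ departs as an exceptionally stable neutral molecule
perchlorate (ClO₄⁻): pKₐ(HClO₄) ≈ -10
dihydrogen phosphate: pKₐ(H₃PO₄) ≈ 2.1
acetate: pKₐ(CH₃COOH) ≈ 4.8 — resonance-stabilised but still a weak base
phenoxide: pKₐ(C₆H₅OH (phenol)) ≈ 10 — resonance into the ring helps, but still a poor LG
Listed from poorest to best leaving group as asked.

phenoxide < acetate < dihydrogen phosphate < perchlorate (ClO₄⁻) < N₂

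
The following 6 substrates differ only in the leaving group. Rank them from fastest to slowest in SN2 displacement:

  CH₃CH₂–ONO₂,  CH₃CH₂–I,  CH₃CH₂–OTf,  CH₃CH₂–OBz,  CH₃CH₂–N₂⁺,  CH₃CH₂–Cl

CH₃CH₂–N₂⁺ > CH₃CH₂–OTf > CH₃CH₂–I > CH₃CH₂–Cl > CH₃CH₂–ONO₂ > CH₃CH₂–OBz

Identical carbon frameworks mean the comparison reduces to leaving-group quality.
Leaving-group ability tracks the stability of the departed species; conjugate-acid pKₐ is the usual yardstick (lower pKₐ → better LG).
CH₃CH₂–N₂⁺ loses N₂: no meaningful conjugate acid; N₂ departs as an exceptionally stable neutral molecule
CH₃CH₂–OTf loses OTf⁻: pKₐ(CF₃SO₃H (triflic acid)) ≈ -14
CH₃CH₂–I loses I⁻: pKₐ(HI) ≈ -10
CH₃CH₂–Cl loses Cl⁻: pKₐ(HCl) ≈ -7
CH₃CH₂–ONO₂ loses NO₃⁻: pKₐ(HNO₃) ≈ -1.3
CH₃CH₂–OBz loses PhCOO⁻: pKₐ(C₆H₅COOH) ≈ 4.2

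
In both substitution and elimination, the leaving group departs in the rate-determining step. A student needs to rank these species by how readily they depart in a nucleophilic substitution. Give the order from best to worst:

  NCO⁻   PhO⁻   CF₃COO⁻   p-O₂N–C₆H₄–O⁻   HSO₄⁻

HSO₄⁻ > CF₃COO⁻ > NCO⁻ > p-O₂N–C₆H₄–O⁻ > PhO⁻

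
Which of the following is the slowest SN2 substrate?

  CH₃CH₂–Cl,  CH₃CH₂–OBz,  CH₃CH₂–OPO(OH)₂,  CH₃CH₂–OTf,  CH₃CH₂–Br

The skeletons are identical, so relative rate is governed entirely by leaving-group ability.
A good leaving group is a weak base: the lower the pKₐ of its conjugate acid, the more readily it departs.
CH₃CH₂–OTf loses OTf⁻: pKₐ(CF₃SO₃H (triflic acid)) ≈ -14
CH₃CH₂–Br loses Br⁻: pKₐ(HBr) ≈ -9
CH₃CH₂–Cl loses Cl⁻: pKₐ(HCl) ≈ -7
CH₃CH₂–OPO(OH)₂ loses H₂PO₄⁻: pKₐ(H₃PO₄) ≈ 2.1
CH₃CH₂–OBz loses PhCOO⁻: pKₐ(C₆H₅COOH) ≈ 4.2

CH₃CH₂–OBz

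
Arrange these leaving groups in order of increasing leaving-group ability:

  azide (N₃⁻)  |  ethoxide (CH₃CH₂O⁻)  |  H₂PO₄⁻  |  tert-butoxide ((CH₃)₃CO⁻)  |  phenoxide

A good leaving group is a weak base: the lower the pKₐ of its conjugate acid, the more readily it departs.
H₂PO₄⁻: pKₐ(H₃PO₄) ≈ 2.1 — moderate base; biological leaving group after further activation
azide (N₃⁻): pKₐ(HN₃) ≈ 4.7
phenoxide: pKₐ(C₆H₅OH (phenol)) ≈ 10
ethoxide (CH₃CH₂O⁻): pKₐ(CH₃CH₂OH) ≈ 16
tert-butoxide ((CH₃)₃CO⁻): pKₐ(t-BuOH) ≈ 18 — bulky, strongly basic alkoxide
Listed from poorest to best leaving group as asked.

tert-butoxide ((CH₃)₃CO⁻) < ethoxide (CH₃CH₂O⁻) < phenoxide < azide (N₃⁻) < H₂PO₄⁻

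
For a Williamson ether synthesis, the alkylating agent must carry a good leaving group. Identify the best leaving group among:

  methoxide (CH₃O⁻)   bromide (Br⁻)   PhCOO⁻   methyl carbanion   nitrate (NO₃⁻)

bromide (Br⁻): pKₐ(HBr) ≈ -9
nitrate (NO₃⁻): pKₐ(HNO₃) ≈ -1.3
PhCOO⁻: pKₐ(C₆H₅COOH) ≈ 4.2
methoxide (CH₃O⁻): pKₐ(CH₃OH) ≈ 15.5
methyl carbanion: pKₐ(CH₄) ≈ 48

bromide (Br⁻)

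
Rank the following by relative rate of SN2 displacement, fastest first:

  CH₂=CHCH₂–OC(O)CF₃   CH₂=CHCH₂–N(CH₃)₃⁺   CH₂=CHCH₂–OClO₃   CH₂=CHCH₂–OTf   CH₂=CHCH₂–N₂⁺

With the same alkyl group throughout, only the leaving group differentiates the rates.
Rank by basicity of the departing species: weakest base leaves most easily.
CH₂=CHCH₂–N₂⁺ loses N₂: no meaningful conjugate acid; N₂ departs as an exceptionally stable neutral molecule
CH₂=CHCH₂–OTf loses OTf⁻: pKₐ(CF₃SO₃H (triflic acid)) ≈ -14
CH₂=CHCH₂–OClO₃ loses ClO₄⁻: pKₐ(HClO₄) ≈ -10
CH₂=CHCH₂–OC(O)CF₃ loses CF₃COO⁻: pKₐ(CF₃COOH) ≈ 0.2
CH₂=CHCH₂–N(CH₃)₃⁺ loses NR'₃: pKₐ(R'₃NH⁺) ≈ 10.7

CH₂=CHCH₂–N₂⁺ > CH₂=CHCH₂–OTf > CH₂=CHCH₂–OClO₃ > CH₂=CHCH₂–OC(O)CF₃ > CH₂=CHCH₂–N(CH₃)₃⁺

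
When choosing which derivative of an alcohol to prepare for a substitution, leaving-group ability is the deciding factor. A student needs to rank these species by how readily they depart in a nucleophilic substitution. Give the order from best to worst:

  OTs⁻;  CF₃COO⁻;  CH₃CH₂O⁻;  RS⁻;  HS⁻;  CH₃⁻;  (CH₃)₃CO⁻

Rank by basicity of the departing species: weakest base leaves most easily.
OTs⁻: pKₐ(p-CH₃C₆H₄SO₃H (TsOH)) ≈ -2.8
CF₃COO⁻: pKₐ(CF₃COOH) ≈ 0.2
HS⁻: pKₐ(H₂S) ≈ 7
RS⁻: pKₐ(RSH (a thiol)) ≈ 10.5
CH₃CH₂O⁻: pKₐ(CH₃CH₂OH) ≈ 16
(CH₃)₃CO⁻: pKₐ(t-BuOH) ≈ 18
CH₃⁻: pKₐ(CH₄) ≈ 48

OTs⁻ > CF₃COO⁻ > HS⁻ > RS⁻ > CH₃CH₂O⁻ > (CH₃)₃CO⁻ > CH₃⁻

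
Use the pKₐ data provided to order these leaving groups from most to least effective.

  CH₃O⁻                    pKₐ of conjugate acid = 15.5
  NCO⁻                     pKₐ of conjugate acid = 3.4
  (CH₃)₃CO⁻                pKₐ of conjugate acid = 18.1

NCO⁻ > CH₃O⁻ > (CH₃)₃CO⁻

Lower conjugate-acid pKₐ ⇒ weaker base ⇒ better leaving group.
Sorting by the given values: NCO⁻ (3.4), CH₃O⁻ (15.5), (CH₃)₃CO⁻ (18.1).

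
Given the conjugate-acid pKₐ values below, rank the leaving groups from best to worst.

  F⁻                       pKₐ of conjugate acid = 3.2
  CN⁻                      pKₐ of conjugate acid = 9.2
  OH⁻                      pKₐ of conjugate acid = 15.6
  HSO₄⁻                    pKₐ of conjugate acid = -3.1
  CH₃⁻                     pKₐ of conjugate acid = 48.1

Lower conjugate-acid pKₐ ⇒ weaker base ⇒ better leaving group.
Sorting by the given values: HSO₄⁻ (-3.1), F⁻ (3.2), CN⁻ (9.2), OH⁻ (15.6), CH₃⁻ (48.1).

HSO₄⁻ > F⁻ > CN⁻ > OH⁻ > CH₃⁻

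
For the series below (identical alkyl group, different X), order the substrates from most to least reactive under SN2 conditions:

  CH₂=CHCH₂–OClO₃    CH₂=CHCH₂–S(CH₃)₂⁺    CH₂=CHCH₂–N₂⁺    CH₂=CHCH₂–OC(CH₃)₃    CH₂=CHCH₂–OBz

CH₂=CHCH₂–N₂⁺ > CH₂=CHCH₂–OClO₃ > CH₂=CHCH₂–S(CH₃)₂⁺ > CH₂=CHCH₂–OBz > CH₂=CHCH₂–OC(CH₃)₃

Identical carbon frameworks mean the comparison reduces to leaving-group quality.
A good leaving group is a weak base: the lower the pKₐ of its conjugate acid, the more readily it departs.
CH₂=CHCH₂–N₂⁺ loses N₂: no meaningful conjugate acid; N₂ departs as an exceptionally stable neutral molecule
CH₂=CHCH₂–OClO₃ loses ClO₄⁻: pKₐ(HClO₄) ≈ -10
CH₂=CHCH₂–S(CH₃)₂⁺ loses SR'₂: pKₐ(R'₂SH⁺) ≈ -7
CH₂=CHCH₂–OBz loses PhCOO⁻: pKₐ(C₆H₅COOH) ≈ 4.2
CH₂=CHCH₂–OC(CH₃)₃ loses (CH₃)₃CO⁻: pKₐ(t-BuOH) ≈ 18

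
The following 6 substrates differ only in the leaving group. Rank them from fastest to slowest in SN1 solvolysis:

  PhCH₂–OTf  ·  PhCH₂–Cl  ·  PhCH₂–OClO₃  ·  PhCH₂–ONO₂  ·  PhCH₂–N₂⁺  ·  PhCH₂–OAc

Identical carbon frameworks mean the comparison reduces to leaving-group quality.
Leaving-group ability tracks the stability of the departed species; conjugate-acid pKₐ is the usual yardstick (lower pKₐ → better LG).
PhCH₂–N₂⁺ loses N₂: no meaningful conjugate acid; N₂ departs as an exceptionally stable neutral molecule
PhCH₂–OTf loses OTf⁻: pKₐ(CF₃SO₃H (triflic acid)) ≈ -14
PhCH₂–OClO₃ loses ClO₄⁻: pKₐ(HClO₄) ≈ -10
PhCH₂–Cl loses Cl⁻: pKₐ(HCl) ≈ -7
PhCH₂–ONO₂ loses NO₃⁻: pKₐ(HNO₃) ≈ -1.3
PhCH₂–OAc loses AcO⁻: pKₐ(CH₃COOH) ≈ 4.8

PhCH₂–N₂⁺ > PhCH₂–OTf > PhCH₂–OClO₃ > PhCH₂–Cl > PhCH₂–ONO₂ > PhCH₂–OAc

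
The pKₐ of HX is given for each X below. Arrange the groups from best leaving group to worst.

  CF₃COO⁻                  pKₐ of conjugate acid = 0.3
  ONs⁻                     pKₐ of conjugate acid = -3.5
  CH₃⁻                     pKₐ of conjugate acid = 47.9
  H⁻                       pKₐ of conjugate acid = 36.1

ONs⁻ > CF₃COO⁻ > H⁻ > CH₃⁻

Lower conjugate-acid pKₐ ⇒ weaker base ⇒ better leaving group.
Sorting by the given values: ONs⁻ (-3.5), CF₃COO⁻ (0.3), H⁻ (36.1), CH₃⁻ (47.9).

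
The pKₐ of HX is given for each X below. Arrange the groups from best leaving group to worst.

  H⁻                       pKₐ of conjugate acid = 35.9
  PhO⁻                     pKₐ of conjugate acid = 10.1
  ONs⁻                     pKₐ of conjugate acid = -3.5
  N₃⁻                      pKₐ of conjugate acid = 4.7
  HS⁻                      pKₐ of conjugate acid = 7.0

Lower conjugate-acid pKₐ ⇒ weaker base ⇒ better leaving group.
Sorting by the given values: ONs⁻ (-3.5), N₃⁻ (4.7), HS⁻ (7.0), PhO⁻ (10.1), H⁻ (35.9).

ONs⁻ > N₃⁻ > HS⁻ > PhO⁻ > H⁻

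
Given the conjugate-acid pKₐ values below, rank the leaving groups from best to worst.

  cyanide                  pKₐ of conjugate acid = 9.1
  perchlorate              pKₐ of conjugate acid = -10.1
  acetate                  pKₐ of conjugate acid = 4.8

perchlorate > acetate > cyanide

Lower conjugate-acid pKₐ ⇒ weaker base ⇒ better leaving group.
Sorting by the given values: perchlorate (-10.1), acetate (4.8), cyanide (9.1).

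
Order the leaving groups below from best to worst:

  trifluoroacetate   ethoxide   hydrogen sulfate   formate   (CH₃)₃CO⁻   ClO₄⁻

Rank by basicity of the departing species: weakest base leaves most easily.
ClO₄⁻: pKₐ(HClO₄) ≈ -10 — extremely weak base; rarely used for safety reasons
hydrogen sulfate: pKₐ(H₂SO₄) ≈ -3
trifluoroacetate: pKₐ(CF₃COOH) ≈ 0.2 — strongly electron-withdrawing CF₃ stabilises the carboxylate
formate: pKₐ(HCOOH) ≈ 3.8 — resonance-stabilised carboxylate
ethoxide: pKₐ(CH₃CH₂OH) ≈ 16 — strong base; alkoxides do not leave unassisted
(CH₃)₃CO⁻: pKₐ(t-BuOH) ≈ 18 — bulky, strongly basic alkoxide

ClO₄⁻ > hydrogen sulfate > trifluoroacetate > formate > ethoxide > (CH₃)₃CO⁻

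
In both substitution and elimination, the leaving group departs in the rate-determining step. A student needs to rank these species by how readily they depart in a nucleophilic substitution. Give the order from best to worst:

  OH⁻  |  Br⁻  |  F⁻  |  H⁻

Br⁻: pKₐ(HBr) ≈ -9
F⁻: pKₐ(HF) ≈ 3.2
OH⁻: pKₐ(H₂O) ≈ 15.7
H⁻: pKₐ(H₂) ≈ 36

Br⁻ > F⁻ > OH⁻ > H⁻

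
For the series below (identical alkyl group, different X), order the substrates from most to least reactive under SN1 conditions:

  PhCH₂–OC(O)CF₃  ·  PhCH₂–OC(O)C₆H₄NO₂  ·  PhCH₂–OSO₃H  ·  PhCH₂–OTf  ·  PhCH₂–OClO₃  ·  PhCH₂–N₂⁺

The skeletons are identical, so relative rate is governed entirely by leaving-group ability.
Rank by basicity of the departing species: weakest base leaves most easily.
PhCH₂–N₂⁺ loses N₂: no meaningful conjugate acid; N₂ departs as an exceptionally stable neutral molecule
PhCH₂–OTf loses OTf⁻: pKₐ(CF₃SO₃H (triflic acid)) ≈ -14
PhCH₂–OClO₃ loses ClO₄⁻: pKₐ(HClO₄) ≈ -10
PhCH₂–OSO₃H loses HSO₄⁻: pKₐ(H₂SO₄) ≈ -3
PhCH₂–OC(O)CF₃ loses CF₃COO⁻: pKₐ(CF₃COOH) ≈ 0.2
PhCH₂–OC(O)C₆H₄NO₂ loses p-O₂N–C₆H₄–COO⁻: pKₐ(p-nitrobenzoic acid) ≈ 3.4

PhCH₂–N₂⁺ > PhCH₂–OTf > PhCH₂–OClO₃ > PhCH₂–OSO₃H > PhCH₂–OC(O)CF₃ > PhCH₂–OC(O)C₆H₄NO₂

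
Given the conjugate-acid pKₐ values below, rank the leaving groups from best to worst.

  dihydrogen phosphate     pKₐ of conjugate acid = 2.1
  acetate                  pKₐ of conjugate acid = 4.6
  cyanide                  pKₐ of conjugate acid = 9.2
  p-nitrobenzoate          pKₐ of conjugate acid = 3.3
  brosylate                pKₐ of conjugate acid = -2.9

Lower conjugate-acid pKₐ ⇒ weaker base ⇒ better leaving group.
Sorting by the given values: brosylate (-2.9), dihydrogen phosphate (2.1), p-nitrobenzoate (3.3), acetate (4.6), cyanide (9.2).

brosylate > dihydrogen phosphate > p-nitrobenzoate > acetate > cyanide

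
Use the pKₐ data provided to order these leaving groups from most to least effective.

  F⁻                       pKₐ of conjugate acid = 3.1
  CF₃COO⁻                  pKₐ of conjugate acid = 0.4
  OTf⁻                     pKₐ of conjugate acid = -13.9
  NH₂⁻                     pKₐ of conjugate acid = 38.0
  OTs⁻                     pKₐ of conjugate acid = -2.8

Lower conjugate-acid pKₐ ⇒ weaker base ⇒ better leaving group.
Sorting by the given values: OTf⁻ (-13.9), OTs⁻ (-2.8), CF₃COO⁻ (0.4), F⁻ (3.1), NH₂⁻ (38.0).

OTf⁻ > OTs⁻ > CF₃COO⁻ > F⁻ > NH₂⁻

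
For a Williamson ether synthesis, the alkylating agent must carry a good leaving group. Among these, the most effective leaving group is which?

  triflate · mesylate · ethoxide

triflate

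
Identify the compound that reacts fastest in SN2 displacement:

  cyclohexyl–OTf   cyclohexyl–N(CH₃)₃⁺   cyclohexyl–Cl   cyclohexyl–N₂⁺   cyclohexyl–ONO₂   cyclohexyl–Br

With the same alkyl group throughout, only the leaving group differentiates the rates.
Rank by basicity of the departing species: weakest base leaves most easily.
cyclohexyl–N₂⁺ loses N₂: no meaningful conjugate acid; N₂ departs as an exceptionally stable neutral molecule
cyclohexyl–OTf loses OTf⁻: pKₐ(CF₃SO₃H (triflic acid)) ≈ -14
cyclohexyl–Br loses Br⁻: pKₐ(HBr) ≈ -9
cyclohexyl–Cl loses Cl⁻: pKₐ(HCl) ≈ -7
cyclohexyl–ONO₂ loses NO₃⁻: pKₐ(HNO₃) ≈ -1.3
cyclohexyl–N(CH₃)₃⁺ loses NR'₃: pKₐ(R'₃NH⁺) ≈ 10.7

cyclohexyl–N₂⁺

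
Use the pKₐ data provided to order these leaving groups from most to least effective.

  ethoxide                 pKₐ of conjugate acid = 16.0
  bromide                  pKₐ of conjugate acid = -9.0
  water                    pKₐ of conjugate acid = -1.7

Lower conjugate-acid pKₐ ⇒ weaker base ⇒ better leaving group.
Sorting by the given values: bromide (-9.0), water (-1.7), ethoxide (16.0).

bromide > water > ethoxide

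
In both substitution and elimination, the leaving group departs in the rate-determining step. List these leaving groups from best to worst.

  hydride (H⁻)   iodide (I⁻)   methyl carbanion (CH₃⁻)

A good leaving group is a weak base: the lower the pKₐ of its conjugate acid, the more readily it departs.
iodide (I⁻): pKₐ(HI) ≈ -10
hydride (H⁻): pKₐ(H₂) ≈ 36
methyl carbanion (CH₃⁻): pKₐ(CH₄) ≈ 48

iodide (I⁻) > hydride (H⁻) > methyl carbanion (CH₃⁻)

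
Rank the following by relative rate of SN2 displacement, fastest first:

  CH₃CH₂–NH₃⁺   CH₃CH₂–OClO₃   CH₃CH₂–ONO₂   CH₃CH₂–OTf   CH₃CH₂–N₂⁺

With the same alkyl group throughout, only the leaving group differentiates the rates.
Rank by basicity of the departing species: weakest base leaves most easily.
CH₃CH₂–N₂⁺ loses N₂: no meaningful conjugate acid; N₂ departs as an exceptionally stable neutral molecule
CH₃CH₂–OTf loses OTf⁻: pKₐ(CF₃SO₃H (triflic acid)) ≈ -14
CH₃CH₂–OClO₃ loses ClO₄⁻: pKₐ(HClO₄) ≈ -10
CH₃CH₂–ONO₂ loses NO₃⁻: pKₐ(HNO₃) ≈ -1.3
CH₃CH₂–NH₃⁺ loses NH₃: pKₐ(NH₄⁺) ≈ 9.2

CH₃CH₂–N₂⁺ > CH₃CH₂–OTf > CH₃CH₂–OClO₃ > CH₃CH₂–ONO₂ > CH₃CH₂–NH₃⁺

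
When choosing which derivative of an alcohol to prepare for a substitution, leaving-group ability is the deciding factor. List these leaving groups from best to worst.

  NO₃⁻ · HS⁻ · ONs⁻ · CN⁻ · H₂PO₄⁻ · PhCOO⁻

A good leaving group is a weak base: the lower the pKₐ of its conjugate acid, the more readily it departs.
ONs⁻: pKₐ(p-O₂NC₆H₄SO₃H) ≈ -3.5
NO₃⁻: pKₐ(HNO₃) ≈ -1.3 — resonance-delocalised over three oxygens
H₂PO₄⁻: pKₐ(H₃PO₄) ≈ 2.1 — moderate base; biological leaving group after further activation
PhCOO⁻: pKₐ(C₆H₅COOH) ≈ 4.2
HS⁻: pKₐ(H₂S) ≈ 7 — larger and more polarisable than the oxygen analogue
CN⁻: pKₐ(HCN) ≈ 9.2 — sp carbon stabilises the charge somewhat, but still a poor LG

ONs⁻ > NO₃⁻ > H₂PO₄⁻ > PhCOO⁻ > HS⁻ > CN⁻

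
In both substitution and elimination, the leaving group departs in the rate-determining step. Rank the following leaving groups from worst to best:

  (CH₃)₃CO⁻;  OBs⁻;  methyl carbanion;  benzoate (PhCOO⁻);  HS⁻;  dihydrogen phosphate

methyl carbanion < (CH₃)₃CO⁻ < HS⁻ < benzoate (PhCOO⁻) < dihydrogen phosphate < OBs⁻

The more stable X⁻ (or X) is on its own — i.e. the weaker a base it is — the better a leaving group it makes.
OBs⁻: pKₐ(p-BrC₆H₄SO₃H) ≈ -2.8
dihydrogen phosphate: pKₐ(H₃PO₄) ≈ 2.1
benzoate (PhCOO⁻): pKₐ(C₆H₅COOH) ≈ 4.2 — aryl carboxylate
HS⁻: pKₐ(H₂S) ≈ 7
(CH₃)₃CO⁻: pKₐ(t-BuOH) ≈ 18 — bulky, strongly basic alkoxide
methyl carbanion: pKₐ(CH₄) ≈ 48 — unstabilised carbanion; the worst conceivable leaving group
Listed from poorest to best leaving group as asked.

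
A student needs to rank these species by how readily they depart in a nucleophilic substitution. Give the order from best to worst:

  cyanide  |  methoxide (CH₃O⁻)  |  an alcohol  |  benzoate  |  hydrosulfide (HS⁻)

an alcohol > benzoate > hydrosulfide (HS⁻) > cyanide > methoxide (CH₃O⁻)

an alcohol: pKₐ(R'OH₂⁺) ≈ -2.4 — neutral; leaves from a protonated ether (an oxonium ion, R–O(H)R'⁺)
benzoate: pKₐ(C₆H₅COOH) ≈ 4.2 — aryl carboxylate
hydrosulfide (HS⁻): pKₐ(H₂S) ≈ 7 — larger and more polarisable than the oxygen analogue
cyanide: pKₐ(HCN) ≈ 9.2
methoxide (CH₃O⁻): pKₐ(CH₃OH) ≈ 15.5 — strong base; alkoxides do not leave unassisted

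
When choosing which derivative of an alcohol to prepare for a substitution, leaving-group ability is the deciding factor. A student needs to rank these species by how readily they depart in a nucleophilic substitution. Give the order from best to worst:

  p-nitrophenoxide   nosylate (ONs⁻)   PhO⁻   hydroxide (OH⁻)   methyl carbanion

nosylate (ONs⁻) > p-nitrophenoxide > PhO⁻ > hydroxide (OH⁻) > methyl carbanion

The more stable X⁻ (or X) is on its own — i.e. the weaker a base it is — the better a leaving group it makes.
nosylate (ONs⁻): pKₐ(p-O₂NC₆H₄SO₃H) ≈ -3.5 — p-nitro group further stabilises the sulfonate
p-nitrophenoxide: pKₐ(p-nitrophenol) ≈ 7.2 — nitro group delocalises the charge; the classic chromogenic LG
PhO⁻: pKₐ(C₆H₅OH (phenol)) ≈ 10 — resonance into the ring helps, but still a poor LG
hydroxide (OH⁻): pKₐ(H₂O) ≈ 15.7
methyl carbanion: pKₐ(CH₄) ≈ 48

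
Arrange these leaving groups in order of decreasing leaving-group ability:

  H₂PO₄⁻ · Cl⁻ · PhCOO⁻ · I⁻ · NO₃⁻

I⁻: pKₐ(HI) ≈ -10 — large, highly polarisable; very weak base
Cl⁻: pKₐ(HCl) ≈ -7 — moderately weak base
NO₃⁻: pKₐ(HNO₃) ≈ -1.3
H₂PO₄⁻: pKₐ(H₃PO₄) ≈ 2.1 — moderate base; biological leaving group after further activation
PhCOO⁻: pKₐ(C₆H₅COOH) ≈ 4.2 — aryl carboxylate

I⁻ > Cl⁻ > NO₃⁻ > H₂PO₄⁻ > PhCOO⁻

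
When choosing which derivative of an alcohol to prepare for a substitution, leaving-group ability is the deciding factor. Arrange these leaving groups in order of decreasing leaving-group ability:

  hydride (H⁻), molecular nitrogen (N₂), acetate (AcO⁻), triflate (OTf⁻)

The more stable X⁻ (or X) is on its own — i.e. the weaker a base it is — the better a leaving group it makes.
molecular nitrogen (N₂): no meaningful conjugate acid; N₂ departs as an exceptionally stable neutral molecule
triflate (OTf⁻): pKₐ(CF₃SO₃H (triflic acid)) ≈ -14 — charge spread over three oxygens and a CF₃ group; the premier leaving group in synthesis
acetate (AcO⁻): pKₐ(CH₃COOH) ≈ 4.8
hydride (H⁻): pKₐ(H₂) ≈ 36

molecular nitrogen (N₂) > triflate (OTf⁻) > acetate (AcO⁻) > hydride (H⁻)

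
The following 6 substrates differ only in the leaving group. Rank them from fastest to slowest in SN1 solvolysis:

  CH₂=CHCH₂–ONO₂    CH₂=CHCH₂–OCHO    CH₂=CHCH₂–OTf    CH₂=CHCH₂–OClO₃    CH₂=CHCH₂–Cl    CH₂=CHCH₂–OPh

Identical carbon frameworks mean the comparison reduces to leaving-group quality.
Leaving-group ability tracks the stability of the departed species; conjugate-acid pKₐ is the usual yardstick (lower pKₐ → better LG).
CH₂=CHCH₂–OTf loses OTf⁻: pKₐ(CF₃SO₃H (triflic acid)) ≈ -14
CH₂=CHCH₂–OClO₃ loses ClO₄⁻: pKₐ(HClO₄) ≈ -10
CH₂=CHCH₂–Cl loses Cl⁻: pKₐ(HCl) ≈ -7
CH₂=CHCH₂–ONO₂ loses NO₃⁻: pKₐ(HNO₃) ≈ -1.3
CH₂=CHCH₂–OCHO loses HCOO⁻: pKₐ(HCOOH) ≈ 3.8
CH₂=CHCH₂–OPh loses PhO⁻: pKₐ(C₆H₅OH (phenol)) ≈ 10

CH₂=CHCH₂–OTf > CH₂=CHCH₂–OClO₃ > CH₂=CHCH₂–Cl > CH₂=CHCH₂–ONO₂ > CH₂=CHCH₂–OCHO > CH₂=CHCH₂–OPh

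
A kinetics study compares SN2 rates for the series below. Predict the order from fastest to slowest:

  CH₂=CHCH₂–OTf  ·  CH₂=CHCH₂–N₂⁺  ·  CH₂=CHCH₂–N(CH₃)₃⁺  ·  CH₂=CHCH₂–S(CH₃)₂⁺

CH₂=CHCH₂–N₂⁺ > CH₂=CHCH₂–OTf > CH₂=CHCH₂–S(CH₃)₂⁺ > CH₂=CHCH₂–N(CH₃)₃⁺

The skeletons are identical, so relative rate is governed entirely by leaving-group ability.
The more stable X⁻ (or X) is on its own — i.e. the weaker a base it is — the better a leaving group it makes.
CH₂=CHCH₂–N₂⁺ loses N₂: no meaningful conjugate acid; N₂ departs as an exceptionally stable neutral molecule
CH₂=CHCH₂–OTf loses OTf⁻: pKₐ(CF₃SO₃H (triflic acid)) ≈ -14
CH₂=CHCH₂–S(CH₃)₂⁺ loses SR'₂: pKₐ(R'₂SH⁺) ≈ -7
CH₂=CHCH₂–N(CH₃)₃⁺ loses NR'₃: pKₐ(R'₃NH⁺) ≈ 10.7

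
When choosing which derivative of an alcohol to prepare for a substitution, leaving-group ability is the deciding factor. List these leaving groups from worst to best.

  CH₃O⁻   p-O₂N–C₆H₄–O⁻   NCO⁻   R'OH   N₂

N₂: no meaningful conjugate acid; N₂ departs as an exceptionally stable neutral molecule
R'OH: pKₐ(R'OH₂⁺) ≈ -2.4 — neutral; leaves from a protonated ether (an oxonium ion, R–O(H)R'⁺)
NCO⁻: pKₐ(HOCN) ≈ 3.5 — resonance between N and O
p-O₂N–C₆H₄–O⁻: pKₐ(p-nitrophenol) ≈ 7.2 — nitro group delocalises the charge; the classic chromogenic LG
CH₃O⁻: pKₐ(CH₃OH) ≈ 15.5
Listed from poorest to best leaving group as asked.

CH₃O⁻ < p-O₂N–C₆H₄–O⁻ < NCO⁻ < R'OH < N₂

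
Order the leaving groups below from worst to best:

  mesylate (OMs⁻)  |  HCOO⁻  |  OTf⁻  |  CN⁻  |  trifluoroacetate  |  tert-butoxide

Leaving-group ability tracks the stability of the departed species; conjugate-acid pKₐ is the usual yardstick (lower pKₐ → better LG).
OTf⁻: pKₐ(CF₃SO₃H (triflic acid)) ≈ -14 — charge spread over three oxygens and a CF₃ group; the premier leaving group in synthesis
mesylate (OMs⁻): pKₐ(CH₃SO₃H (MsOH)) ≈ -1.9
trifluoroacetate: pKₐ(CF₃COOH) ≈ 0.2 — strongly electron-withdrawing CF₃ stabilises the carboxylate
HCOO⁻: pKₐ(HCOOH) ≈ 3.8 — resonance-stabilised carboxylate
CN⁻: pKₐ(HCN) ≈ 9.2 — sp carbon stabilises the charge somewhat, but still a poor LG
tert-butoxide: pKₐ(t-BuOH) ≈ 18 — bulky, strongly basic alkoxide
The question asks for worst first, so the sequence is read in increasing leaving-group ability.

tert-butoxide < CN⁻ < HCOO⁻ < trifluoroacetate < mesylate (OMs⁻) < OTf⁻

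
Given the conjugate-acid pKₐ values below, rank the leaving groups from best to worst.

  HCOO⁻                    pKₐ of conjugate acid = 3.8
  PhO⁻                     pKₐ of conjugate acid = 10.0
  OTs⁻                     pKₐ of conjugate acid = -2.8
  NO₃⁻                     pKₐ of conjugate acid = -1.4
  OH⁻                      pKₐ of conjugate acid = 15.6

OTs⁻ > NO₃⁻ > HCOO⁻ > PhO⁻ > OH⁻

Lower conjugate-acid pKₐ ⇒ weaker base ⇒ better leaving group.
Sorting by the given values: OTs⁻ (-2.8), NO₃⁻ (-1.4), HCOO⁻ (3.8), PhO⁻ (10.0), OH⁻ (15.6).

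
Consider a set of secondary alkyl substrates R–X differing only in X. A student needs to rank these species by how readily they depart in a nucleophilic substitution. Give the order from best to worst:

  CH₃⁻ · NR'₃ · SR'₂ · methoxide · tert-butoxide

The more stable X⁻ (or X) is on its own — i.e. the weaker a base it is — the better a leaving group it makes.
SR'₂: pKₐ(R'₂SH⁺) ≈ -7 — neutral; leaves from a sulfonium salt (R–SR'₂⁺)
NR'₃: pKₐ(R'₃NH⁺) ≈ 10.7 — neutral but still a fairly strong base; Hofmann-elimination LG
methoxide: pKₐ(CH₃OH) ≈ 15.5 — strong base; alkoxides do not leave unassisted
tert-butoxide: pKₐ(t-BuOH) ≈ 18 — bulky, strongly basic alkoxide
CH₃⁻: pKₐ(CH₄) ≈ 48 — unstabilised carbanion; the worst conceivable leaving group

SR'₂ > NR'₃ > methoxide > tert-butoxide > CH₃⁻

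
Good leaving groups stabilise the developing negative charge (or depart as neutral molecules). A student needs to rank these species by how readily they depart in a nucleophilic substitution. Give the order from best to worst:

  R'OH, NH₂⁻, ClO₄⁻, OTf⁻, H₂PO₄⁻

OTf⁻ > ClO₄⁻ > R'OH > H₂PO₄⁻ > NH₂⁻

OTf⁻: pKₐ(CF₃SO₃H (triflic acid)) ≈ -14
ClO₄⁻: pKₐ(HClO₄) ≈ -10
R'OH: pKₐ(R'OH₂⁺) ≈ -2.4
H₂PO₄⁻: pKₐ(H₃PO₄) ≈ 2.1
NH₂⁻: pKₐ(NH₃) ≈ 38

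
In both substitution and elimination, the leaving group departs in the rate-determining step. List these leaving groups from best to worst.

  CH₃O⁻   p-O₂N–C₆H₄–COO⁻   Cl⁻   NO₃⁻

Cl⁻ > NO₃⁻ > p-O₂N–C₆H₄–COO⁻ > CH₃O⁻

Leaving-group ability tracks the stability of the departed species; conjugate-acid pKₐ is the usual yardstick (lower pKₐ → better LG).
Cl⁻: pKₐ(HCl) ≈ -7 — moderately weak base
NO₃⁻: pKₐ(HNO₃) ≈ -1.3
p-O₂N–C₆H₄–COO⁻: pKₐ(p-nitrobenzoic acid) ≈ 3.4
CH₃O⁻: pKₐ(CH₃OH) ≈ 15.5 — strong base; alkoxides do not leave unassisted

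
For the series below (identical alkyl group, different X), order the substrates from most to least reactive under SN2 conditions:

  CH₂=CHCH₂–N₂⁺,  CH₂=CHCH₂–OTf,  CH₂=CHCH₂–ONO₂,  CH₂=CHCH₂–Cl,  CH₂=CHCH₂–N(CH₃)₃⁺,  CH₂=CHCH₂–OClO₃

The skeletons are identical, so relative rate is governed entirely by leaving-group ability.
Rank by basicity of the departing species: weakest base leaves most easily.
CH₂=CHCH₂–N₂⁺ loses N₂: no meaningful conjugate acid; N₂ departs as an exceptionally stable neutral molecule
CH₂=CHCH₂–OTf loses OTf⁻: pKₐ(CF₃SO₃H (triflic acid)) ≈ -14
CH₂=CHCH₂–OClO₃ loses ClO₄⁻: pKₐ(HClO₄) ≈ -10
CH₂=CHCH₂–Cl loses Cl⁻: pKₐ(HCl) ≈ -7
CH₂=CHCH₂–ONO₂ loses NO₃⁻: pKₐ(HNO₃) ≈ -1.3
CH₂=CHCH₂–N(CH₃)₃⁺ loses NR'₃: pKₐ(R'₃NH⁺) ≈ 10.7

CH₂=CHCH₂–N₂⁺ > CH₂=CHCH₂–OTf > CH₂=CHCH₂–OClO₃ > CH₂=CHCH₂–Cl > CH₂=CHCH₂–ONO₂ > CH₂=CHCH₂–N(CH₃)₃⁺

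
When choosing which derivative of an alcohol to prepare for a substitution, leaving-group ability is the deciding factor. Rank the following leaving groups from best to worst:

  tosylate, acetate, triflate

triflate: pKₐ(CF₃SO₃H (triflic acid)) ≈ -14 — charge spread over three oxygens and a CF₃ group; the premier leaving group in synthesis
tosylate: pKₐ(p-CH₃C₆H₄SO₃H (TsOH)) ≈ -2.8
acetate: pKₐ(CH₃COOH) ≈ 4.8 — resonance-stabilised but still a weak base

triflate > tosylate > acetate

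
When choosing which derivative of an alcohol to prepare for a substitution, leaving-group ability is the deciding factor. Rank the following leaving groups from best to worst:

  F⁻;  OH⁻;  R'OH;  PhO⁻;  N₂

N₂ > R'OH > F⁻ > PhO⁻ > OH⁻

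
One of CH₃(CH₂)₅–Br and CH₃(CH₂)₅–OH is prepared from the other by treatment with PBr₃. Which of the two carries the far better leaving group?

From CH₃(CH₂)₅–OH the departing group would be OH⁻ (pKₐ(H₂O) ≈ 15.7). Strong base; essentially never leaves without prior activation.
From CH₃(CH₂)₅–Br the leaving group is Br⁻ (pKₐ(HBr) ≈ -9). Weak base; good leaving group.
Treatment with PBr₃ works by replacing the hydroxyl with bromide, making CH₃(CH₂)₅–Br enormously more reactive.

CH₃(CH₂)₅–Br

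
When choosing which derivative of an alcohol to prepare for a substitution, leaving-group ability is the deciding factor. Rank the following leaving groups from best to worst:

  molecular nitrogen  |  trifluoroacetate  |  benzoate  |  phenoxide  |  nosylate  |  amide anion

molecular nitrogen: no meaningful conjugate acid; N₂ departs as an exceptionally stable neutral molecule
nosylate: pKₐ(p-O₂NC₆H₄SO₃H) ≈ -3.5 — p-nitro group further stabilises the sulfonate
trifluoroacetate: pKₐ(CF₃COOH) ≈ 0.2 — strongly electron-withdrawing CF₃ stabilises the carboxylate
benzoate: pKₐ(C₆H₅COOH) ≈ 4.2 — aryl carboxylate
phenoxide: pKₐ(C₆H₅OH (phenol)) ≈ 10
amide anion: pKₐ(NH₃) ≈ 38 — extremely strong base; never a leaving group

molecular nitrogen > nosylate > trifluoroacetate > benzoate > phenoxide > amide anion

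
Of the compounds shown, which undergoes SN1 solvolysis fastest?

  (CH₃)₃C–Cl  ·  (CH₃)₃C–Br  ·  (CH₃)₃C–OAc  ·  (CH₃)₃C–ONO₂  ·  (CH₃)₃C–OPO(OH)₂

Same R in every case — rank the leaving groups.
The more stable X⁻ (or X) is on its own — i.e. the weaker a base it is — the better a leaving group it makes.
(CH₃)₃C–Br loses Br⁻: pKₐ(HBr) ≈ -9
(CH₃)₃C–Cl loses Cl⁻: pKₐ(HCl) ≈ -7
(CH₃)₃C–ONO₂ loses NO₃⁻: pKₐ(HNO₃) ≈ -1.3
(CH₃)₃C–OPO(OH)₂ loses H₂PO₄⁻: pKₐ(H₃PO₄) ≈ 2.1
(CH₃)₃C–OAc loses AcO⁻: pKₐ(CH₃COOH) ≈ 4.8

(CH₃)₃C–Br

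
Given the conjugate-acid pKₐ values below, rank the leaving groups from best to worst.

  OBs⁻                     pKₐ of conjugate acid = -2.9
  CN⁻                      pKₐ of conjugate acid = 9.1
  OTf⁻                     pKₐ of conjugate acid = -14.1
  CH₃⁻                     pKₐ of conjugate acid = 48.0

Lower conjugate-acid pKₐ ⇒ weaker base ⇒ better leaving group.
Sorting by the given values: OTf⁻ (-14.1), OBs⁻ (-2.9), CN⁻ (9.1), CH₃⁻ (48.0).

OTf⁻ > OBs⁻ > CN⁻ > CH₃⁻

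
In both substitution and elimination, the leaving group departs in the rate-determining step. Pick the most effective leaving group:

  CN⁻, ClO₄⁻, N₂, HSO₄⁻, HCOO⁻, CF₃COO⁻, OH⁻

N₂

Rank by basicity of the departing species: weakest base leaves most easily.
N₂: no meaningful conjugate acid; N₂ departs as an exceptionally stable neutral molecule
ClO₄⁻: pKₐ(HClO₄) ≈ -10
HSO₄⁻: pKₐ(H₂SO₄) ≈ -3
CF₃COO⁻: pKₐ(CF₃COOH) ≈ 0.2
HCOO⁻: pKₐ(HCOOH) ≈ 3.8
CN⁻: pKₐ(HCN) ≈ 9.2
OH⁻: pKₐ(H₂O) ≈ 15.7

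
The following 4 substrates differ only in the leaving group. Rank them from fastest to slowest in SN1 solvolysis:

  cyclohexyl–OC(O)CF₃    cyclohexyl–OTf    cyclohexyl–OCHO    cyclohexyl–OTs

cyclohexyl–OTf > cyclohexyl–OTs > cyclohexyl–OC(O)CF₃ > cyclohexyl–OCHO

Same R in every case — rank the leaving groups.
A good leaving group is a weak base: the lower the pKₐ of its conjugate acid, the more readily it departs.
cyclohexyl–OTf loses OTf⁻: pKₐ(CF₃SO₃H (triflic acid)) ≈ -14
cyclohexyl–OTs loses OTs⁻: pKₐ(p-CH₃C₆H₄SO₃H (TsOH)) ≈ -2.8
cyclohexyl–OC(O)CF₃ loses CF₃COO⁻: pKₐ(CF₃COOH) ≈ 0.2
cyclohexyl–OCHO loses HCOO⁻: pKₐ(HCOOH) ≈ 3.8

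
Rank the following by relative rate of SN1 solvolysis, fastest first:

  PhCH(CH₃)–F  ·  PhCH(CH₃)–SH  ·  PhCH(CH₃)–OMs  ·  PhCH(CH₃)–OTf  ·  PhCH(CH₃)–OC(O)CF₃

PhCH(CH₃)–OTf > PhCH(CH₃)–OMs > PhCH(CH₃)–OC(O)CF₃ > PhCH(CH₃)–F > PhCH(CH₃)–SH

Same R in every case — rank the leaving groups.
The more stable X⁻ (or X) is on its own — i.e. the weaker a base it is — the better a leaving group it makes.
PhCH(CH₃)–OTf loses OTf⁻: pKₐ(CF₃SO₃H (triflic acid)) ≈ -14
PhCH(CH₃)–OMs loses OMs⁻: pKₐ(CH₃SO₃H (MsOH)) ≈ -1.9
PhCH(CH₃)–OC(O)CF₃ loses CF₃COO⁻: pKₐ(CF₃COOH) ≈ 0.2
PhCH(CH₃)–F loses F⁻: pKₐ(HF) ≈ 3.2
PhCH(CH₃)–SH loses HS⁻: pKₐ(H₂S) ≈ 7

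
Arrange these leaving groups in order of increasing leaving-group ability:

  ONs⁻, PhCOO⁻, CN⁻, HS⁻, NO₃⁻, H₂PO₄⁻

The more stable X⁻ (or X) is on its own — i.e. the weaker a base it is — the better a leaving group it makes.
ONs⁻: pKₐ(p-O₂NC₆H₄SO₃H) ≈ -3.5
NO₃⁻: pKₐ(HNO₃) ≈ -1.3 — resonance-delocalised over three oxygens
H₂PO₄⁻: pKₐ(H₃PO₄) ≈ 2.1
PhCOO⁻: pKₐ(C₆H₅COOH) ≈ 4.2
HS⁻: pKₐ(H₂S) ≈ 7 — larger and more polarisable than the oxygen analogue
CN⁻: pKₐ(HCN) ≈ 9.2 — sp carbon stabilises the charge somewhat, but still a poor LG
The question asks for worst first, so the sequence is read in increasing leaving-group ability.

CN⁻ < HS⁻ < PhCOO⁻ < H₂PO₄⁻ < NO₃⁻ < ONs⁻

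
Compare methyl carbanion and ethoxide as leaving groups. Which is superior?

ethoxide is the better leaving group.
pKₐ(CH₃CH₂OH) ≈ 16 versus pKₐ(CH₄) ≈ 48: ethoxide is the much weaker base.
Strong base; alkoxides do not leave unassisted.

ethoxide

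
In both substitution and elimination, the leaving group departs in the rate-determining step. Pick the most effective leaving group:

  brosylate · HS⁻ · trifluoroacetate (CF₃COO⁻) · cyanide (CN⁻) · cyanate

The more stable X⁻ (or X) is on its own — i.e. the weaker a base it is — the better a leaving group it makes.
brosylate: pKₐ(p-BrC₆H₄SO₃H) ≈ -2.8
trifluoroacetate (CF₃COO⁻): pKₐ(CF₃COOH) ≈ 0.2
cyanate: pKₐ(HOCN) ≈ 3.5
HS⁻: pKₐ(H₂S) ≈ 7
cyanide (CN⁻): pKₐ(HCN) ≈ 9.2

brosylate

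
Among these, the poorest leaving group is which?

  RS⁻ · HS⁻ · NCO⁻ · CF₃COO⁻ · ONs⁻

RS⁻

The more stable X⁻ (or X) is on its own — i.e. the weaker a base it is — the better a leaving group it makes.
ONs⁻: pKₐ(p-O₂NC₆H₄SO₃H) ≈ -3.5
CF₃COO⁻: pKₐ(CF₃COOH) ≈ 0.2
NCO⁻: pKₐ(HOCN) ≈ 3.5
HS⁻: pKₐ(H₂S) ≈ 7
RS⁻: pKₐ(RSH (a thiol)) ≈ 10.5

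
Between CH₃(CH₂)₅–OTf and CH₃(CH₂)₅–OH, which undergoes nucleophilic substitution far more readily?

From CH₃(CH₂)₅–OH the departing group would be OH⁻ (pKₐ(H₂O) ≈ 15.7). Strong base; essentially never leaves without prior activation.
From CH₃(CH₂)₅–OTf the leaving group is OTf⁻ (pKₐ(CF₃SO₃H (triflic acid)) ≈ -14). Charge spread over three oxygens and a CF₃ group; the premier leaving group in synthesis.
(In practice CH₃(CH₂)₅–OTf is made from CH₃(CH₂)₅–OH by treatment with Tf₂O / 2,6-lutidine, converting the hydroxyl into a triflate.)

CH₃(CH₂)₅–OTf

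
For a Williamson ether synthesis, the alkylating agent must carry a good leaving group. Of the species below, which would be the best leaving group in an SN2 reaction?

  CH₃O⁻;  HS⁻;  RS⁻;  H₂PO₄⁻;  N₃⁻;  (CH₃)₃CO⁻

Leaving-group ability tracks the stability of the departed species; conjugate-acid pKₐ is the usual yardstick (lower pKₐ → better LG).
H₂PO₄⁻: pKₐ(H₃PO₄) ≈ 2.1
N₃⁻: pKₐ(HN₃) ≈ 4.7
HS⁻: pKₐ(H₂S) ≈ 7
RS⁻: pKₐ(RSH (a thiol)) ≈ 10.5
CH₃O⁻: pKₐ(CH₃OH) ≈ 15.5
(CH₃)₃CO⁻: pKₐ(t-BuOH) ≈ 18

H₂PO₄⁻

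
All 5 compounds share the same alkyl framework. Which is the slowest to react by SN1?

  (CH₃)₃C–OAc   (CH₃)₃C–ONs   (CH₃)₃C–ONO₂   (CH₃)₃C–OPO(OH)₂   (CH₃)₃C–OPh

(CH₃)₃C–OPh

With the same alkyl group throughout, only the leaving group differentiates the rates.
The more stable X⁻ (or X) is on its own — i.e. the weaker a base it is — the better a leaving group it makes.
(CH₃)₃C–ONs loses ONs⁻: pKₐ(p-O₂NC₆H₄SO₃H) ≈ -3.5
(CH₃)₃C–ONO₂ loses NO₃⁻: pKₐ(HNO₃) ≈ -1.3
(CH₃)₃C–OPO(OH)₂ loses H₂PO₄⁻: pKₐ(H₃PO₄) ≈ 2.1
(CH₃)₃C–OAc loses AcO⁻: pKₐ(CH₃COOH) ≈ 4.8
(CH₃)₃C–OPh loses PhO⁻: pKₐ(C₆H₅OH (phenol)) ≈ 10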